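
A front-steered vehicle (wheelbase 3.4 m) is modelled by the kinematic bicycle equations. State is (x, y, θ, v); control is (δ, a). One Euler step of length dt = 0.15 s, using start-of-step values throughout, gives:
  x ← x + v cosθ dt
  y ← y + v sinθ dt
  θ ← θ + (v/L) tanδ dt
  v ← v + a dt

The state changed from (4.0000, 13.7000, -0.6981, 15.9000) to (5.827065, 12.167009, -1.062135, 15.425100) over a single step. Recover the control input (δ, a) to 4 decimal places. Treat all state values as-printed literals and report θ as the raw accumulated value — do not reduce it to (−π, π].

δ = -0.4787, a = -3.1660

a = (v'−v)/dt = (-0.474900)/0.15 = -3.1660
Δθ = θ'−θ = -0.364035;  (v·dt/L) = 15.9000·0.15/3.4 = 0.701471
tan δ = Δθ·L/(v·dt) = -0.518960  →  δ = -0.4787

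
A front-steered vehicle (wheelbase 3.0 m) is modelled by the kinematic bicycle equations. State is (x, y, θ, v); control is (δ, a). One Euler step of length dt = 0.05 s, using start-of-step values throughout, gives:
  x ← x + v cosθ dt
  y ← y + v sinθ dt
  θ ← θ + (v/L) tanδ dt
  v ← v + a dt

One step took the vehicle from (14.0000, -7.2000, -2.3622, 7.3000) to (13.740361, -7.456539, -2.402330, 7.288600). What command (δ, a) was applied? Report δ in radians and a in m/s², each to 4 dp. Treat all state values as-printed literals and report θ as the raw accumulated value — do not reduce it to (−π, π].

δ = -0.3186, a = -0.2280

a = (v'−v)/dt = (-0.011400)/0.05 = -0.2280
Δθ = θ'−θ = -0.040130;  (v·dt/L) = 7.3000·0.05/3.0 = 0.121667
tan δ = Δθ·L/(v·dt) = -0.329836  →  δ = -0.3186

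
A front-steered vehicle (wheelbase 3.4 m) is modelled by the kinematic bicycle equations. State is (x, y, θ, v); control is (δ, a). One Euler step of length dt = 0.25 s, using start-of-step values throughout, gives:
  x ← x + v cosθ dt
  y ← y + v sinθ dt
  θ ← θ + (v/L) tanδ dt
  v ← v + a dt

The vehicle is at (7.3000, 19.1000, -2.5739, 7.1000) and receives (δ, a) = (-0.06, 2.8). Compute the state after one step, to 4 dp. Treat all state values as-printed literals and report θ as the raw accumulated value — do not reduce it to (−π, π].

(5.8034, 18.1456, -2.6053, 7.8000)

x' = 7.3000 + 7.1000·cos(-2.5739)·0.25 = 5.8034
y' = 19.1000 + 7.1000·sin(-2.5739)·0.25 = 18.1456
θ' = -2.5739 + (7.1000/3.4)·tan(-0.06)·0.25 = -2.6053
v' = 7.1000 + 2.8000·0.25 = 7.8000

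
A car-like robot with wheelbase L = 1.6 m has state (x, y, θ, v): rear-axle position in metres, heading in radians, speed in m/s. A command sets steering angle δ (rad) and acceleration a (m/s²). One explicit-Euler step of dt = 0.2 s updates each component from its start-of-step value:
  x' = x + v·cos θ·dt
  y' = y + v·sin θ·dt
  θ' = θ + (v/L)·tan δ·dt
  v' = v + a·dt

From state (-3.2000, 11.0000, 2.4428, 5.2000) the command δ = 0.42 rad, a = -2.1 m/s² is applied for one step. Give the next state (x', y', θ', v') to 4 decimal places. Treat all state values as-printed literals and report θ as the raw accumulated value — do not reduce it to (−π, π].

x' = -3.2000 + 5.2000·cos(2.4428)·0.2 = -3.9962
y' = 11.0000 + 5.2000·sin(2.4428)·0.2 = 11.6690
θ' = 2.4428 + (5.2000/1.6)·tan(0.42)·0.2 = 2.7331
v' = 5.2000 − 2.1000·0.2 = 4.7800

(-3.9962, 11.6690, 2.7331, 4.7800)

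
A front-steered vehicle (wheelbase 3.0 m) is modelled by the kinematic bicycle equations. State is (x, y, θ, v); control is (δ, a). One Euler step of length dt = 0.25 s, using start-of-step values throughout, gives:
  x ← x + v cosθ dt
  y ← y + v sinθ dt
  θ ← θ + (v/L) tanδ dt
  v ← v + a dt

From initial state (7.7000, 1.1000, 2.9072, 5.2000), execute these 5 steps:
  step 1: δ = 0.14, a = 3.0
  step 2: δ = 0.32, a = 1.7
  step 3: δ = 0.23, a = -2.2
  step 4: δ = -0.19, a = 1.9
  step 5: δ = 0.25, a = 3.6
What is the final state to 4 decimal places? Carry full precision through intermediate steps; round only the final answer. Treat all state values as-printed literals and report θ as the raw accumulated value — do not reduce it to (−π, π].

(0.3555, 1.4705, 3.2977, 7.2000)

after step 1 (δ=0.14, a=3.0): (6.435548, 1.401928, 2.968266, 5.950000)
after step 2 (δ=0.32, a=1.7): (4.970336, 1.658462, 3.132580, 6.375000)
after step 3 (δ=0.23, a=-2.2): (3.376650, 1.672826, 3.256969, 5.825000)
after step 4 (δ=-0.19, a=1.9): (1.930082, 1.505182, 3.163613, 6.300000)
after step 5 (δ=0.25, a=3.6): (0.355464, 1.470502, 3.297668, 7.200000)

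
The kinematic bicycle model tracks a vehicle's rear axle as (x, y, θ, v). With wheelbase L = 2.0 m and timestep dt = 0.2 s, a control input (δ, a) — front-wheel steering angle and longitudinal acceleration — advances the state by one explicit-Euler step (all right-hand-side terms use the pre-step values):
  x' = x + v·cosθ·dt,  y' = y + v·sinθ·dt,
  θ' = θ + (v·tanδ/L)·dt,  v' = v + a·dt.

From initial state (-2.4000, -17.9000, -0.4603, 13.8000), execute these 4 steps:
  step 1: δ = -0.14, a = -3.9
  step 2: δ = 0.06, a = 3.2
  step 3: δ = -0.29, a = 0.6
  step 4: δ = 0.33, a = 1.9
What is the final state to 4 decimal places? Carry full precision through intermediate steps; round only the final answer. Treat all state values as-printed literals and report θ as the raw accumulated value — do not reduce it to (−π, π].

(5.9541, -24.4964, -0.5122, 14.1600)

after step 1 (δ=-0.14, a=-3.9): (0.072737, -19.126039, -0.654772, 13.020000)
after step 2 (δ=0.06, a=3.2): (2.138195, -20.711819, -0.576558, 13.660000)
after step 3 (δ=-0.29, a=0.6): (4.428551, -22.201146, -0.984190, 13.780000)
after step 4 (δ=0.33, a=1.9): (5.954100, -24.496410, -0.512191, 14.160000)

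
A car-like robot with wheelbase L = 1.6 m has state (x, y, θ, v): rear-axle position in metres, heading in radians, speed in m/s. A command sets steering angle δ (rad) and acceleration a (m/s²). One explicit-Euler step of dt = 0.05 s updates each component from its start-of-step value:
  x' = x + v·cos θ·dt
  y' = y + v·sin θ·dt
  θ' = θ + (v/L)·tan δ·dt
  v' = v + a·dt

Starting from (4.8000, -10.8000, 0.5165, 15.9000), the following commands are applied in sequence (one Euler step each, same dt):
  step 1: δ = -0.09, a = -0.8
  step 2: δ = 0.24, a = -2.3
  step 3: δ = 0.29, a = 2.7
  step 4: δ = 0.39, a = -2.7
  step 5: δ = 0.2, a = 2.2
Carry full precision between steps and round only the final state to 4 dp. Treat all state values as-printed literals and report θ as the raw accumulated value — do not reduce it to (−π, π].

after step 1 (δ=-0.09, a=-0.8): (5.491295, -10.407397, 0.471660, 15.860000)
after step 2 (δ=0.24, a=-2.3): (6.197711, -10.047085, 0.592948, 15.745000)
after step 3 (δ=0.29, a=2.7): (6.850575, -9.607164, 0.739776, 15.880000)
after step 4 (δ=0.39, a=-2.7): (7.437039, -9.071910, 0.943762, 15.745000)
after step 5 (δ=0.2, a=2.2): (7.898954, -8.434418, 1.043502, 15.855000)

(7.8990, -8.4344, 1.0435, 15.8550)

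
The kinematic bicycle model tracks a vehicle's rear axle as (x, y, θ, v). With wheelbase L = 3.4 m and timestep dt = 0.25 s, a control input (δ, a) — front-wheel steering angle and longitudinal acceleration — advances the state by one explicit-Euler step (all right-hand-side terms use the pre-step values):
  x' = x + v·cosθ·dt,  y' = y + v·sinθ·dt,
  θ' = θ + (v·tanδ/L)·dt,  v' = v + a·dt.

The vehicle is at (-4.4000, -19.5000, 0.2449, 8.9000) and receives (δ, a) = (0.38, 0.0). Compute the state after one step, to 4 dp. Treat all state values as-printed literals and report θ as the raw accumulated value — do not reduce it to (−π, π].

(-2.2414, -18.9605, 0.5063, 8.9000)

x' = -4.4000 + 8.9000·cos(0.2449)·0.25 = -2.2414
y' = -19.5000 + 8.9000·sin(0.2449)·0.25 = -18.9605
θ' = 0.2449 + (8.9000/3.4)·tan(0.38)·0.25 = 0.5063
v' = 8.9000 + 0.0000·0.25 = 8.9000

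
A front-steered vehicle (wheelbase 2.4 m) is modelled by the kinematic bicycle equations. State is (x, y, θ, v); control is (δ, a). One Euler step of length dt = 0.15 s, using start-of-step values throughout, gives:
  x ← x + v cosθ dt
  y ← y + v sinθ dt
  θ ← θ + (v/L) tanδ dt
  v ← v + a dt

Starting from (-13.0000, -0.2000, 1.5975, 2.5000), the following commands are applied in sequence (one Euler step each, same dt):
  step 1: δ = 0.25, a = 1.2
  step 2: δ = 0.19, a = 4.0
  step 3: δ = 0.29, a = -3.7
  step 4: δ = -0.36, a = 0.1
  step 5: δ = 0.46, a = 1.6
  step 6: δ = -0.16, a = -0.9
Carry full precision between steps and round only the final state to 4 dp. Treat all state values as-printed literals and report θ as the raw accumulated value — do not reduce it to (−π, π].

(-13.2701, 2.3179, 1.7215, 2.8450)

after step 1 (δ=0.25, a=1.2): (-13.010013, 0.174866, 1.637397, 2.680000)
after step 2 (δ=0.19, a=4.0): (-13.036766, 0.575975, 1.669611, 3.280000)
after step 3 (δ=0.29, a=-3.7): (-13.085304, 1.065575, 1.730785, 2.725000)
after step 4 (δ=-0.36, a=0.1): (-13.150421, 1.469105, 1.666679, 2.740000)
after step 5 (δ=0.46, a=1.6): (-13.189768, 1.878217, 1.751525, 2.980000)
after step 6 (δ=-0.16, a=-0.9): (-13.270115, 2.317937, 1.721468, 2.845000)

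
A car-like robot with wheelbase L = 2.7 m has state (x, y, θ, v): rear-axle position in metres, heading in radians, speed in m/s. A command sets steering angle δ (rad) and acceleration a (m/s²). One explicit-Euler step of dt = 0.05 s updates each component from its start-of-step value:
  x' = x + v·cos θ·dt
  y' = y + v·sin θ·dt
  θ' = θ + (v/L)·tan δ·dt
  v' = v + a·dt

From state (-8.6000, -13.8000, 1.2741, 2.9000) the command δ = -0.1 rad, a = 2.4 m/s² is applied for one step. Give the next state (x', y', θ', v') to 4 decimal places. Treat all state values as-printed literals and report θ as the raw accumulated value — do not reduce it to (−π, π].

x' = -8.6000 + 2.9000·cos(1.2741)·0.05 = -8.5576
y' = -13.8000 + 2.9000·sin(1.2741)·0.05 = -13.6613
θ' = 1.2741 + (2.9000/2.7)·tan(-0.1)·0.05 = 1.2687
v' = 2.9000 + 2.4000·0.05 = 3.0200

(-8.5576, -13.6613, 1.2687, 3.0200)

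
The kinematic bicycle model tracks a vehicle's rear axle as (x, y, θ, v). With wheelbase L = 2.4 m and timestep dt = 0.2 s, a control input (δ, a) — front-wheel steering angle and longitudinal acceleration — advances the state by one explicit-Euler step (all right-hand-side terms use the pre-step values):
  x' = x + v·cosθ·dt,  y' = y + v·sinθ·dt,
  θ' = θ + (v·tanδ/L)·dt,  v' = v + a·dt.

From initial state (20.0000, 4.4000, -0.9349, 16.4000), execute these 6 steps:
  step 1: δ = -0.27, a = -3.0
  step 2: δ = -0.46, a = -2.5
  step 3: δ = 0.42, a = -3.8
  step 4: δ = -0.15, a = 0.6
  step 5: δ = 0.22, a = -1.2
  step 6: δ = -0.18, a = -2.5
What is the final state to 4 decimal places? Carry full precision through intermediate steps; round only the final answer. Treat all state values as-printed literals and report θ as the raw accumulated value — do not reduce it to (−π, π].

after step 1 (δ=-0.27, a=-3.0): (21.947988, 1.761110, -1.313136, 15.800000)
after step 2 (δ=-0.46, a=-2.5): (22.753215, -1.294575, -1.965477, 15.300000)
after step 3 (δ=0.42, a=-3.8): (21.576604, -4.119320, -1.396097, 14.540000)
after step 4 (δ=-0.15, a=0.6): (22.082050, -6.983057, -1.579223, 14.660000)
after step 5 (δ=0.22, a=-1.2): (22.057344, -9.914953, -1.306034, 14.420000)
after step 6 (δ=-0.18, a=-2.5): (22.812029, -12.698459, -1.524701, 13.920000)

(22.8120, -12.6985, -1.5247, 13.9200)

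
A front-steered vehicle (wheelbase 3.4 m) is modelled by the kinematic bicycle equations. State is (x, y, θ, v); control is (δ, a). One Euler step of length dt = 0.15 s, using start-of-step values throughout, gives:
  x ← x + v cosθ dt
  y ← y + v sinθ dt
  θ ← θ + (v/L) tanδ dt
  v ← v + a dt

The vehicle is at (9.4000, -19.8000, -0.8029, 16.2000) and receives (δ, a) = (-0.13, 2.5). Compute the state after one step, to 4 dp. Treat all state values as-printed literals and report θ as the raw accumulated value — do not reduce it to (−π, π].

x' = 9.4000 + 16.2000·cos(-0.8029)·0.15 = 11.0879
y' = -19.8000 + 16.2000·sin(-0.8029)·0.15 = -21.5481
θ' = -0.8029 + (16.2000/3.4)·tan(-0.13)·0.15 = -0.8963
v' = 16.2000 + 2.5000·0.15 = 16.5750

(11.0879, -21.5481, -0.8963, 16.5750)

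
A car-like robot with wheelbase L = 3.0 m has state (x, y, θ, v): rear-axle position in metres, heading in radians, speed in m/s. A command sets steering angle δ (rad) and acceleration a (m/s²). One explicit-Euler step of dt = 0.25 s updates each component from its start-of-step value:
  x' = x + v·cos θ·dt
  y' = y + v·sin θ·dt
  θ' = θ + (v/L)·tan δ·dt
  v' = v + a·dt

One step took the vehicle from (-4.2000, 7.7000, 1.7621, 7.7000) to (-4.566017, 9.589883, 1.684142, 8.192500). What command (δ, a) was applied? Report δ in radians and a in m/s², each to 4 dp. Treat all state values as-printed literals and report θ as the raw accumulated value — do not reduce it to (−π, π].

δ = -0.1209, a = 1.9700

a = (v'−v)/dt = (0.492500)/0.25 = 1.9700
Δθ = θ'−θ = -0.077958;  (v·dt/L) = 7.7000·0.25/3.0 = 0.641667
tan δ = Δθ·L/(v·dt) = -0.121493  →  δ = -0.1209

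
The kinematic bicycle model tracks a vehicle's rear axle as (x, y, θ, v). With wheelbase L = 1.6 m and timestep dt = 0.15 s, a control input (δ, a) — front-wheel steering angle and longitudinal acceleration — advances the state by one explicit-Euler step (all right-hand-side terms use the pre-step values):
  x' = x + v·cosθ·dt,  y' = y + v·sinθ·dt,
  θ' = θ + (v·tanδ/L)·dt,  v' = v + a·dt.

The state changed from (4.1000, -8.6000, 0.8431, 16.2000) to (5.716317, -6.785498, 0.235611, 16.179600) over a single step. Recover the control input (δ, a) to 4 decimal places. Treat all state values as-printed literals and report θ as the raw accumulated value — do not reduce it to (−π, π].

δ = -0.3805, a = -0.1360

a = (v'−v)/dt = (-0.020400)/0.15 = -0.1360
Δθ = θ'−θ = -0.607489;  (v·dt/L) = 16.2000·0.15/1.6 = 1.518750
tan δ = Δθ·L/(v·dt) = -0.399993  →  δ = -0.3805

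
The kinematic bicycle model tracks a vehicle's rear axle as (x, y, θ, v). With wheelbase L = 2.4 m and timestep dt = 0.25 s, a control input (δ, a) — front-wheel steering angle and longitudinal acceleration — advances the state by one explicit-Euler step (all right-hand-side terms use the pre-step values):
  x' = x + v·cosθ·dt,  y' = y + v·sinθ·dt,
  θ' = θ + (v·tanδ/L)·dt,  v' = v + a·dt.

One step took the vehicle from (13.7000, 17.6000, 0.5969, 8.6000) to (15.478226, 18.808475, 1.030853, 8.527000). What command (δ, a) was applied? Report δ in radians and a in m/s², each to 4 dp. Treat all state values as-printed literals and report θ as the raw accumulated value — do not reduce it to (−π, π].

a = (v'−v)/dt = (-0.073000)/0.25 = -0.2920
Δθ = θ'−θ = 0.433953;  (v·dt/L) = 8.6000·0.25/2.4 = 0.895833
tan δ = Δθ·L/(v·dt) = 0.484413  →  δ = 0.4511

δ = 0.4511, a = -0.2920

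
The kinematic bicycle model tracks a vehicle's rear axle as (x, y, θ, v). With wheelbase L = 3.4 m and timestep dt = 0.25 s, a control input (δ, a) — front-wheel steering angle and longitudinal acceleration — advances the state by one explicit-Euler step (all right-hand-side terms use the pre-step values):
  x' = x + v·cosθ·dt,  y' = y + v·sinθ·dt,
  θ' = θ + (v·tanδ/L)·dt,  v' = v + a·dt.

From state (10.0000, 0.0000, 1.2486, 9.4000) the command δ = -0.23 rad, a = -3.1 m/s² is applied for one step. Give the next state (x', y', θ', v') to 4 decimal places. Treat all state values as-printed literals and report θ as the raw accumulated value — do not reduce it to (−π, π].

(10.7441, 2.2291, 1.0868, 8.6250)

x' = 10.0000 + 9.4000·cos(1.2486)·0.25 = 10.7441
y' = 0.0000 + 9.4000·sin(1.2486)·0.25 = 2.2291
θ' = 1.2486 + (9.4000/3.4)·tan(-0.23)·0.25 = 1.0868
v' = 9.4000 − 3.1000·0.25 = 8.6250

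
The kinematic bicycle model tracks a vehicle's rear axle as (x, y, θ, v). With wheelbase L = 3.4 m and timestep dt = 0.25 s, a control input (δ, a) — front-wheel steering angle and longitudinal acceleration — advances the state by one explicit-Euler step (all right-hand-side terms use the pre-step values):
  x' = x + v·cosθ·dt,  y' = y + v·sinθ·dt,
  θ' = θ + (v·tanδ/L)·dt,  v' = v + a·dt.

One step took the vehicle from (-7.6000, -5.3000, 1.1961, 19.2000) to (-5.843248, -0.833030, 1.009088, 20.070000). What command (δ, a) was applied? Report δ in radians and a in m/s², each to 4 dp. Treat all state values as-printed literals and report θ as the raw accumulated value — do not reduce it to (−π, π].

δ = -0.1317, a = 3.4800

a = (v'−v)/dt = (0.870000)/0.25 = 3.4800
Δθ = θ'−θ = -0.187012;  (v·dt/L) = 19.2000·0.25/3.4 = 1.411765
tan δ = Δθ·L/(v·dt) = -0.132467  →  δ = -0.1317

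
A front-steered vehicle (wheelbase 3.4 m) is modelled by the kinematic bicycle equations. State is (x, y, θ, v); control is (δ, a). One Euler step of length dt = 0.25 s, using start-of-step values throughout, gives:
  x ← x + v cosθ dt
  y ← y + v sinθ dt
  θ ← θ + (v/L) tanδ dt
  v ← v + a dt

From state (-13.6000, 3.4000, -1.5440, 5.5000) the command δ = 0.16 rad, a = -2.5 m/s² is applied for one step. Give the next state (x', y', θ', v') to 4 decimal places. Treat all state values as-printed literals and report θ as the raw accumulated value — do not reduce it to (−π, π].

x' = -13.6000 + 5.5000·cos(-1.5440)·0.25 = -13.5632
y' = 3.4000 + 5.5000·sin(-1.5440)·0.25 = 2.0255
θ' = -1.5440 + (5.5000/3.4)·tan(0.16)·0.25 = -1.4787
v' = 5.5000 − 2.5000·0.25 = 4.8750

(-13.5632, 2.0255, -1.4787, 4.8750)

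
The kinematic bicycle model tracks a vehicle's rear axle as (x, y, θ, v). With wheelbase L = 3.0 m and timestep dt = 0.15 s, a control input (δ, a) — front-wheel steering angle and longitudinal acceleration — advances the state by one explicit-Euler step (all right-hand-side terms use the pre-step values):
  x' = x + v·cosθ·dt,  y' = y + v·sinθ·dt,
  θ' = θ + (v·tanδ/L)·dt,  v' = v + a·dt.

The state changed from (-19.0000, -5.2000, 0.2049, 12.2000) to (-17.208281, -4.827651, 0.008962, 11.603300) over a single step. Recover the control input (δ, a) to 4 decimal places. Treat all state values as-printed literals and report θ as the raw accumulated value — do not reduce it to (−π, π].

δ = -0.3108, a = -3.9780

a = (v'−v)/dt = (-0.596700)/0.15 = -3.9780
Δθ = θ'−θ = -0.195938;  (v·dt/L) = 12.2000·0.15/3.0 = 0.610000
tan δ = Δθ·L/(v·dt) = -0.321210  →  δ = -0.3108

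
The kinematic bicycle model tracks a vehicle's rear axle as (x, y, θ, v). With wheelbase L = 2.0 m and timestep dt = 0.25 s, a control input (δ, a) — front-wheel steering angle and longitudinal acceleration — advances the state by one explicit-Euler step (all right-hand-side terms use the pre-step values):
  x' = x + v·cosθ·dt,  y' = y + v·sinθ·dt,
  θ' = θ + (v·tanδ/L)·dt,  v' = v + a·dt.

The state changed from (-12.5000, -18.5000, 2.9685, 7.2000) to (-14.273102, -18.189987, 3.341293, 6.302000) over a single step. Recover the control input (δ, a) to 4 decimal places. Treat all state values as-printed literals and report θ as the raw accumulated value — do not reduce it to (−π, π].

δ = 0.3927, a = -3.5920

a = (v'−v)/dt = (-0.898000)/0.25 = -3.5920
Δθ = θ'−θ = 0.372793;  (v·dt/L) = 7.2000·0.25/2.0 = 0.900000
tan δ = Δθ·L/(v·dt) = 0.414214  →  δ = 0.3927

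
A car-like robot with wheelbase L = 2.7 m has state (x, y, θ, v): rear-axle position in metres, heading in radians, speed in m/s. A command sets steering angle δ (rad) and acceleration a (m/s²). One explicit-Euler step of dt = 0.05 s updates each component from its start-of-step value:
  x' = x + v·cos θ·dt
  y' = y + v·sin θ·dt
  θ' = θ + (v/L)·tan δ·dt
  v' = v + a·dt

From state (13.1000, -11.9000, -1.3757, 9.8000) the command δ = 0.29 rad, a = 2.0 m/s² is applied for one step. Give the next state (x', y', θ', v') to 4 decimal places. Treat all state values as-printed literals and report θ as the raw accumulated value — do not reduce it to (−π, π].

x' = 13.1000 + 9.8000·cos(-1.3757)·0.05 = 13.1950
y' = -11.9000 + 9.8000·sin(-1.3757)·0.05 = -12.3807
θ' = -1.3757 + (9.8000/2.7)·tan(0.29)·0.05 = -1.3215
v' = 9.8000 + 2.0000·0.05 = 9.9000

(13.1950, -12.3807, -1.3215, 9.9000)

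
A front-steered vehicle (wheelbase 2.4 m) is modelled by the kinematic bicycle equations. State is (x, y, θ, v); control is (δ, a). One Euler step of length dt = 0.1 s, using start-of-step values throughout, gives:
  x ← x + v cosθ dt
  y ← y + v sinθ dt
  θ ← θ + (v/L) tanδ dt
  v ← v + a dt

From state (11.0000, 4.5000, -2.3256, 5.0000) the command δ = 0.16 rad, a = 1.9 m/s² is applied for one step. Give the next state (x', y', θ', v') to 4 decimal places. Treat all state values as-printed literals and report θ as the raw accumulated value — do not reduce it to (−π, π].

x' = 11.0000 + 5.0000·cos(-2.3256)·0.1 = 10.6574
y' = 4.5000 + 5.0000·sin(-2.3256)·0.1 = 4.1358
θ' = -2.3256 + (5.0000/2.4)·tan(0.16)·0.1 = -2.2920
v' = 5.0000 + 1.9000·0.1 = 5.1900

(10.6574, 4.1358, -2.2920, 5.1900)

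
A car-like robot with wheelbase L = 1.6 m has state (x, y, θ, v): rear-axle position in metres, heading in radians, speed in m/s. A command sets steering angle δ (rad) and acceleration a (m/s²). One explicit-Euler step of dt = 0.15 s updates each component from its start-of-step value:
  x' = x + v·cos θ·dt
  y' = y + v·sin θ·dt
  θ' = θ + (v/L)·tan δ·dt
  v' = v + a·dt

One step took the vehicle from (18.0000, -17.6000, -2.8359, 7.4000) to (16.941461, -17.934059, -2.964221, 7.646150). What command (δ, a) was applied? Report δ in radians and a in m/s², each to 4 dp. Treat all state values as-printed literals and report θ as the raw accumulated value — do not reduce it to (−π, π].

δ = -0.1829, a = 1.6410

a = (v'−v)/dt = (0.246150)/0.15 = 1.6410
Δθ = θ'−θ = -0.128321;  (v·dt/L) = 7.4000·0.15/1.6 = 0.693750
tan δ = Δθ·L/(v·dt) = -0.184967  →  δ = -0.1829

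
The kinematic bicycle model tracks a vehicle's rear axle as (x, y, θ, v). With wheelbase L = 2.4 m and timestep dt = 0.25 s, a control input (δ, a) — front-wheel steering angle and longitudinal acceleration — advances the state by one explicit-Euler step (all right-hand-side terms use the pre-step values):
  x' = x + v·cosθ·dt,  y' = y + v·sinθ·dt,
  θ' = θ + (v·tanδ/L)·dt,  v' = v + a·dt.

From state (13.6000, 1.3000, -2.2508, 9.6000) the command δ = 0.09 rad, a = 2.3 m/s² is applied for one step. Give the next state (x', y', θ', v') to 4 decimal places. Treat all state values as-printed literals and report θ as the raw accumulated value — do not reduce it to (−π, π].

(12.0909, -0.5662, -2.1606, 10.1750)

x' = 13.6000 + 9.6000·cos(-2.2508)·0.25 = 12.0909
y' = 1.3000 + 9.6000·sin(-2.2508)·0.25 = -0.5662
θ' = -2.2508 + (9.6000/2.4)·tan(0.09)·0.25 = -2.1606
v' = 9.6000 + 2.3000·0.25 = 10.1750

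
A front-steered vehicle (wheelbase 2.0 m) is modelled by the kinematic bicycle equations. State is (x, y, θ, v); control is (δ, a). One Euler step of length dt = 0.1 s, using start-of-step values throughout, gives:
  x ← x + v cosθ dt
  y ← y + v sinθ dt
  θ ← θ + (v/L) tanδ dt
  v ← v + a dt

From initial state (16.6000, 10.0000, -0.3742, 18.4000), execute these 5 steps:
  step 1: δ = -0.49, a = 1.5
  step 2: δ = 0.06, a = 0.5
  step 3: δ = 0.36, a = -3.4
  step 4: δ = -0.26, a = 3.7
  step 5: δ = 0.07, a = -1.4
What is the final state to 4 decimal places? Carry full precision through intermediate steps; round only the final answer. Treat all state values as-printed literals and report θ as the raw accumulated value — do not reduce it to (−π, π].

(23.8589, 4.5572, -0.6367, 18.4900)

after step 1 (δ=-0.49, a=1.5): (18.312673, 9.327428, -0.864917, 18.550000)
after step 2 (δ=0.06, a=0.5): (19.516017, 7.915697, -0.809200, 18.600000)
after step 3 (δ=0.36, a=-3.4): (20.799561, 6.569548, -0.459146, 18.260000)
after step 4 (δ=-0.26, a=3.7): (22.436445, 5.760298, -0.702023, 18.630000)
after step 5 (δ=0.07, a=-1.4): (23.858915, 4.557240, -0.636712, 18.490000)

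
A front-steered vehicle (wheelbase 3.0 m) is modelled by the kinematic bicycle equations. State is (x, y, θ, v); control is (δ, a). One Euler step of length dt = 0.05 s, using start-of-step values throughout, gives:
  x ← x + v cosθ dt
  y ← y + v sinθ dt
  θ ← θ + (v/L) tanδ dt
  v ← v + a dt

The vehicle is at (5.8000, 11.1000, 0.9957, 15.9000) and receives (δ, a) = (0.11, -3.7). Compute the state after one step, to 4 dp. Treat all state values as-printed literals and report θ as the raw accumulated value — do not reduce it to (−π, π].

x' = 5.8000 + 15.9000·cos(0.9957)·0.05 = 6.2324
y' = 11.1000 + 15.9000·sin(0.9957)·0.05 = 11.7671
θ' = 0.9957 + (15.9000/3.0)·tan(0.11)·0.05 = 1.0250
v' = 15.9000 − 3.7000·0.05 = 15.7150

(6.2324, 11.7671, 1.0250, 15.7150)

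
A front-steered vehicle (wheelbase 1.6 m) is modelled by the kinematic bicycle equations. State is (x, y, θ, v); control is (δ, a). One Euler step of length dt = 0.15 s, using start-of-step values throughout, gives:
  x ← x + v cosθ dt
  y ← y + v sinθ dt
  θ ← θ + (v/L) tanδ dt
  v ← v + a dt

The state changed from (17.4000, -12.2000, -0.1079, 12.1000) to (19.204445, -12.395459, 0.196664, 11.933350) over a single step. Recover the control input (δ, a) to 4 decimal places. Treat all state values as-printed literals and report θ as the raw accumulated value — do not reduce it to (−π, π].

a = (v'−v)/dt = (-0.166650)/0.15 = -1.1110
Δθ = θ'−θ = 0.304564;  (v·dt/L) = 12.1000·0.15/1.6 = 1.134375
tan δ = Δθ·L/(v·dt) = 0.268486  →  δ = 0.2623

δ = 0.2623, a = -1.1110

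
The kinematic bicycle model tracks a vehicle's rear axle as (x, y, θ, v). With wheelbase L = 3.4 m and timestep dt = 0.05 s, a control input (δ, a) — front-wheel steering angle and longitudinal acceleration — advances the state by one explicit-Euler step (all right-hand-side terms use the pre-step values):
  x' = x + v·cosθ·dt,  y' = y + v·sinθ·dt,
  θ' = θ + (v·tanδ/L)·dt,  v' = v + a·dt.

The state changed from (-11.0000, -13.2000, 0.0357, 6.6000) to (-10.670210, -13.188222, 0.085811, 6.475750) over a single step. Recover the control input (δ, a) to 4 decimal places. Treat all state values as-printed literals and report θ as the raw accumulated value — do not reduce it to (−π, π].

δ = 0.4766, a = -2.4850

a = (v'−v)/dt = (-0.124250)/0.05 = -2.4850
Δθ = θ'−θ = 0.050111;  (v·dt/L) = 6.6000·0.05/3.4 = 0.097059
tan δ = Δθ·L/(v·dt) = 0.516295  →  δ = 0.4766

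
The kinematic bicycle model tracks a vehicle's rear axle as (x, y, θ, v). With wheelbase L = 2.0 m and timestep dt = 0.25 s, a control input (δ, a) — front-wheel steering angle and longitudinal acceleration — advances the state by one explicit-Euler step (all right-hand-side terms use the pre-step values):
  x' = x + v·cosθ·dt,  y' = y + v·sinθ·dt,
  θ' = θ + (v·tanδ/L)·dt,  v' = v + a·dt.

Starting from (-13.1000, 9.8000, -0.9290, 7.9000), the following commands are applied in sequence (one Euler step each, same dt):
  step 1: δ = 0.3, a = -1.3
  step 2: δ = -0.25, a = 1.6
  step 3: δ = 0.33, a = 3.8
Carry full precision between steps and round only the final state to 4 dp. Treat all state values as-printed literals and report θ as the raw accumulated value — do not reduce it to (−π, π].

after step 1 (δ=0.3, a=-1.3): (-11.917695, 8.217982, -0.623530, 7.575000)
after step 2 (δ=-0.25, a=1.6): (-10.380307, 7.112212, -0.865307, 7.975000)
after step 3 (δ=0.33, a=3.8): (-9.087547, 5.594381, -0.523853, 8.925000)

(-9.0875, 5.5944, -0.5239, 8.9250)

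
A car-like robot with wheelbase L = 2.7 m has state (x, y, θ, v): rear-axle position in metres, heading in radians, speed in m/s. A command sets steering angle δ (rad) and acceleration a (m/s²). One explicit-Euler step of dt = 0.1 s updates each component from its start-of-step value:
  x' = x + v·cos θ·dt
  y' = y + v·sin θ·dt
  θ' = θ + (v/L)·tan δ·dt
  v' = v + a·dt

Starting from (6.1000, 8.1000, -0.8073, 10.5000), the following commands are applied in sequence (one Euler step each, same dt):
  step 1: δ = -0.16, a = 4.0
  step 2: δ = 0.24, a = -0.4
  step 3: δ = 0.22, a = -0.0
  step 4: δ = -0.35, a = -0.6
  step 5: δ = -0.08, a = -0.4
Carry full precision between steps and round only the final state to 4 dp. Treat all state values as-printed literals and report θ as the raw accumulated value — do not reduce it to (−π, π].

after step 1 (δ=-0.16, a=4.0): (6.826024, 7.341456, -0.870059, 10.900000)
after step 2 (δ=0.24, a=-0.4): (7.528836, 6.508296, -0.771266, 10.860000)
after step 3 (δ=0.22, a=-0.0): (8.307530, 5.751307, -0.681321, 10.860000)
after step 4 (δ=-0.35, a=-0.6): (9.151071, 5.067323, -0.828144, 10.800000)
after step 5 (δ=-0.08, a=-0.4): (9.881415, 4.271712, -0.860212, 10.760000)

(9.8814, 4.2717, -0.8602, 10.7600)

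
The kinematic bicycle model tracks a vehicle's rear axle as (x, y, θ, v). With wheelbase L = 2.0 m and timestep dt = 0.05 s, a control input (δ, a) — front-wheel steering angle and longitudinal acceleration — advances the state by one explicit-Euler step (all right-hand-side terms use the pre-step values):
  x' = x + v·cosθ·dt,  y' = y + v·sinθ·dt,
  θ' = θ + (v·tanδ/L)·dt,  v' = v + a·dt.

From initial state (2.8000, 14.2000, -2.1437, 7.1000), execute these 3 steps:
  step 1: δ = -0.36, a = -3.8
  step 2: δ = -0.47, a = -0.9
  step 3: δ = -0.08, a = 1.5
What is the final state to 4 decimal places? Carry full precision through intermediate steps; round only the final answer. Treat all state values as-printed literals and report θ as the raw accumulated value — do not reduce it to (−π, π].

after step 1 (δ=-0.36, a=-3.8): (2.607564, 13.901683, -2.210512, 6.910000)
after step 2 (δ=-0.47, a=-0.9): (2.401312, 13.624500, -2.298263, 6.865000)
after step 3 (δ=-0.08, a=1.5): (2.173057, 13.368140, -2.312022, 6.940000)

(2.1731, 13.3681, -2.3120, 6.9400)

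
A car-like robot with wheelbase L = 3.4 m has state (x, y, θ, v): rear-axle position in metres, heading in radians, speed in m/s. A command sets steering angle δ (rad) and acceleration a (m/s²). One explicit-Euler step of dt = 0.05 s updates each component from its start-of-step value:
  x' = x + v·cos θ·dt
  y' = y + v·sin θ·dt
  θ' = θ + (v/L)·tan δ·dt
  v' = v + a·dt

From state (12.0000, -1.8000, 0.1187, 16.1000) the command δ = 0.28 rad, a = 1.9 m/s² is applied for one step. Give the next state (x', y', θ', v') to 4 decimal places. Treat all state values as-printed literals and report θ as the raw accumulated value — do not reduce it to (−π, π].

(12.7993, -1.7047, 0.1868, 16.1950)

x' = 12.0000 + 16.1000·cos(0.1187)·0.05 = 12.7993
y' = -1.8000 + 16.1000·sin(0.1187)·0.05 = -1.7047
θ' = 0.1187 + (16.1000/3.4)·tan(0.28)·0.05 = 0.1868
v' = 16.1000 + 1.9000·0.05 = 16.1950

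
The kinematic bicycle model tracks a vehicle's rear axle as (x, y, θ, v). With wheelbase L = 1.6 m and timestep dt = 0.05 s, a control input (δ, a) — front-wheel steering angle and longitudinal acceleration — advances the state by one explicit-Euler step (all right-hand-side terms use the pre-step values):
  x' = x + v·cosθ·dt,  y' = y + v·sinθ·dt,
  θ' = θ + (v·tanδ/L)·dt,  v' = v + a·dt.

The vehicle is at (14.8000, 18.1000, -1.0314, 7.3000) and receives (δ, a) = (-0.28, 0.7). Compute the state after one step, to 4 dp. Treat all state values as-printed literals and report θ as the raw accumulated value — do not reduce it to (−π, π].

x' = 14.8000 + 7.3000·cos(-1.0314)·0.05 = 14.9875
y' = 18.1000 + 7.3000·sin(-1.0314)·0.05 = 17.7868
θ' = -1.0314 + (7.3000/1.6)·tan(-0.28)·0.05 = -1.0970
v' = 7.3000 + 0.7000·0.05 = 7.3350

(14.9875, 17.7868, -1.0970, 7.3350)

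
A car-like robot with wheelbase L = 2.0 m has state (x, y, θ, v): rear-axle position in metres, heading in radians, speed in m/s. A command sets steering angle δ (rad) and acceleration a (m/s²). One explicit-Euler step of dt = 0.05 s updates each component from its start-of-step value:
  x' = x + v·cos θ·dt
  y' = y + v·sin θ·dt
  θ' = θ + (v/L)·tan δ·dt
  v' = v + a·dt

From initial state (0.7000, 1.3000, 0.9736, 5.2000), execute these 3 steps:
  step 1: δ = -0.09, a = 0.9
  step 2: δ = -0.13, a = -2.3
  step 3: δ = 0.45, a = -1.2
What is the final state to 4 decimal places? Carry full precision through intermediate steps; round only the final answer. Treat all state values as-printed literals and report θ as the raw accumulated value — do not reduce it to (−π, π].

after step 1 (δ=-0.09, a=0.9): (0.846205, 1.514998, 0.961868, 5.245000)
after step 2 (δ=-0.13, a=-2.3): (0.996209, 1.730112, 0.944725, 5.130000)
after step 3 (δ=0.45, a=-1.2): (1.146509, 1.937963, 1.006677, 5.070000)

(1.1465, 1.9380, 1.0067, 5.0700)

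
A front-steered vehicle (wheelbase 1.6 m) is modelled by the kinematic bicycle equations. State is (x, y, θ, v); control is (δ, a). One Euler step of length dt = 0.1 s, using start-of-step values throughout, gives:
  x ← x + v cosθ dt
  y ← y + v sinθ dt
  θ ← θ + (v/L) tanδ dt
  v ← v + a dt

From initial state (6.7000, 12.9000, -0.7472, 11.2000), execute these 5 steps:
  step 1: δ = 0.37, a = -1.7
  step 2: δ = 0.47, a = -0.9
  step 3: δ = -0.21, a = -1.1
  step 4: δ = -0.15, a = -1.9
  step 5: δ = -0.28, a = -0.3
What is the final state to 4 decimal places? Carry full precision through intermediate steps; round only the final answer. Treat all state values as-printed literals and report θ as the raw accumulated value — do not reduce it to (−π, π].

after step 1 (δ=0.37, a=-1.7): (7.521626, 12.138862, -0.475696, 11.030000)
after step 2 (δ=0.47, a=-0.9): (8.502165, 11.633735, -0.125517, 10.940000)
after step 3 (δ=-0.21, a=-1.1): (9.587558, 11.496780, -0.271253, 10.830000)
after step 4 (δ=-0.15, a=-1.9): (10.630959, 11.206603, -0.373553, 10.640000)
after step 5 (δ=-0.28, a=-0.3): (11.621582, 10.818322, -0.564776, 10.610000)

(11.6216, 10.8183, -0.5648, 10.6100)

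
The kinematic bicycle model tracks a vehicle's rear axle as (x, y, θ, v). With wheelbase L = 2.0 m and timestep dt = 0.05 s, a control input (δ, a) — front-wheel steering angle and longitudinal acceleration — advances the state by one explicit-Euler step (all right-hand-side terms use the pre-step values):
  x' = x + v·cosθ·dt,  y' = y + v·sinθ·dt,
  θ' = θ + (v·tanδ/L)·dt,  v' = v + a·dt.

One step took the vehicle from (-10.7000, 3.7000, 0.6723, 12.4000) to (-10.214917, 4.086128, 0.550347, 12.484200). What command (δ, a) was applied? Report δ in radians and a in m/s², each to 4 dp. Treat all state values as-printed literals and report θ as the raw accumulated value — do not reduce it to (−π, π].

δ = -0.3748, a = 1.6840

a = (v'−v)/dt = (0.084200)/0.05 = 1.6840
Δθ = θ'−θ = -0.121953;  (v·dt/L) = 12.4000·0.05/2.0 = 0.310000
tan δ = Δθ·L/(v·dt) = -0.393397  →  δ = -0.3748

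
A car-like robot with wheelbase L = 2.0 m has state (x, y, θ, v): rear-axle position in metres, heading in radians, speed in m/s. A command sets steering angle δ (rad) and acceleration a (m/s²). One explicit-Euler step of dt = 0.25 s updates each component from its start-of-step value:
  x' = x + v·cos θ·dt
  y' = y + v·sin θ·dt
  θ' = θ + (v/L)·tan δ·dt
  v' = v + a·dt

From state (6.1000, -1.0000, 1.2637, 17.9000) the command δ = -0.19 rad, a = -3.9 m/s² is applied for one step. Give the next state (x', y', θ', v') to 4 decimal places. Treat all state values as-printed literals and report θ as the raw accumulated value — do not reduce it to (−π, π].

(7.4528, 3.2656, 0.8334, 16.9250)

x' = 6.1000 + 17.9000·cos(1.2637)·0.25 = 7.4528
y' = -1.0000 + 17.9000·sin(1.2637)·0.25 = 3.2656
θ' = 1.2637 + (17.9000/2.0)·tan(-0.19)·0.25 = 0.8334
v' = 17.9000 − 3.9000·0.25 = 16.9250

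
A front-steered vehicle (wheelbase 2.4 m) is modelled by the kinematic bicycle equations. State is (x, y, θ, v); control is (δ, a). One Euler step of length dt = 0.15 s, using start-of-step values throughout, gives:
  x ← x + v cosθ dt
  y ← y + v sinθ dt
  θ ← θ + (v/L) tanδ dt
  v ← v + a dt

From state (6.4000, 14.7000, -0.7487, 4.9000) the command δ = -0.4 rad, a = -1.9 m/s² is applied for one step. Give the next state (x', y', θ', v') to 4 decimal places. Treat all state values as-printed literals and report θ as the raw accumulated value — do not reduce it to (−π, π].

(6.9384, 14.1997, -0.8782, 4.6150)

x' = 6.4000 + 4.9000·cos(-0.7487)·0.15 = 6.9384
y' = 14.7000 + 4.9000·sin(-0.7487)·0.15 = 14.1997
θ' = -0.7487 + (4.9000/2.4)·tan(-0.4)·0.15 = -0.8782
v' = 4.9000 − 1.9000·0.15 = 4.6150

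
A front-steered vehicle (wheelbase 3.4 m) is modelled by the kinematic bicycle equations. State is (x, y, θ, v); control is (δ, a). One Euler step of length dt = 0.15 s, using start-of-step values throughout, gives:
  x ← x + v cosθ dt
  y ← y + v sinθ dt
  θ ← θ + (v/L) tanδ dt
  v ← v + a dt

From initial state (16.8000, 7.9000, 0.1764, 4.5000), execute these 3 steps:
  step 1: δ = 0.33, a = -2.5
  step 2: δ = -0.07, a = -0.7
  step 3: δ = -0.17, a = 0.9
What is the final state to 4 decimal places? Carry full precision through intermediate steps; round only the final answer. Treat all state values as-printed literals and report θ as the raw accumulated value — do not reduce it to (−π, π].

after step 1 (δ=0.33, a=-2.5): (17.464525, 8.018453, 0.244401, 4.125000)
after step 2 (δ=-0.07, a=-0.7): (18.064887, 8.168176, 0.231641, 4.020000)
after step 3 (δ=-0.17, a=0.9): (18.651782, 8.306610, 0.201198, 4.155000)

(18.6518, 8.3066, 0.2012, 4.1550)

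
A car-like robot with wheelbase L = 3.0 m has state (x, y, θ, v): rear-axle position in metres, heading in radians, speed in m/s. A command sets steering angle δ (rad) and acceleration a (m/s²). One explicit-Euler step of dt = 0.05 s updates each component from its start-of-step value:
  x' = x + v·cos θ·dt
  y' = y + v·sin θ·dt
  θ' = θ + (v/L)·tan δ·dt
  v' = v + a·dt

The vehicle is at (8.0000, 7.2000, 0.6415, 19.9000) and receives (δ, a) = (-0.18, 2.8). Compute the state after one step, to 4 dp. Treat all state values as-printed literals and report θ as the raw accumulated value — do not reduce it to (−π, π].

x' = 8.0000 + 19.9000·cos(0.6415)·0.05 = 8.7972
y' = 7.2000 + 19.9000·sin(0.6415)·0.05 = 7.7954
θ' = 0.6415 + (19.9000/3.0)·tan(-0.18)·0.05 = 0.5811
v' = 19.9000 + 2.8000·0.05 = 20.0400

(8.7972, 7.7954, 0.5811, 20.0400)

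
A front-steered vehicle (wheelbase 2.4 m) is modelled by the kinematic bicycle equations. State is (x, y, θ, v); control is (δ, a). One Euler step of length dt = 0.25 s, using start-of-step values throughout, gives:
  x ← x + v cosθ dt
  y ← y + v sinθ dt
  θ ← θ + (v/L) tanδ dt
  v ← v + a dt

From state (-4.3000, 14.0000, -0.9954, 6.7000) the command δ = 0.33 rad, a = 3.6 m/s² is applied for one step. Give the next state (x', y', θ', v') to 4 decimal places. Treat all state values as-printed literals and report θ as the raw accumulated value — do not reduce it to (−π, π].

x' = -4.3000 + 6.7000·cos(-0.9954)·0.25 = -3.3885
y' = 14.0000 + 6.7000·sin(-0.9954)·0.25 = 12.5947
θ' = -0.9954 + (6.7000/2.4)·tan(0.33)·0.25 = -0.7563
v' = 6.7000 + 3.6000·0.25 = 7.6000

(-3.3885, 12.5947, -0.7563, 7.6000)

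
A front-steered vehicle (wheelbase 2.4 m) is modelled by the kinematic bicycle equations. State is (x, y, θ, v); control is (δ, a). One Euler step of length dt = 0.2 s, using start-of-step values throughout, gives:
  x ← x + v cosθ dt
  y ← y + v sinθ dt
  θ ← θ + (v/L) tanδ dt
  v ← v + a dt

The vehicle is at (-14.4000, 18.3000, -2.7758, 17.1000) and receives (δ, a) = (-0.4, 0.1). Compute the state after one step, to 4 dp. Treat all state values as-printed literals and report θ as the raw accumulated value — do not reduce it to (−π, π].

(-17.5937, 17.0767, -3.3783, 17.1200)

x' = -14.4000 + 17.1000·cos(-2.7758)·0.2 = -17.5937
y' = 18.3000 + 17.1000·sin(-2.7758)·0.2 = 17.0767
θ' = -2.7758 + (17.1000/2.4)·tan(-0.4)·0.2 = -3.3783
v' = 17.1000 + 0.1000·0.2 = 17.1200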